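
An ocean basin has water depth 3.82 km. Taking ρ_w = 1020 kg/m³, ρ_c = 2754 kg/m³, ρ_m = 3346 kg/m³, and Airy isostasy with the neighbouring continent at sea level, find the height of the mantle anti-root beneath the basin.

In Airy isostatic equilibrium: replacing crust with seawater at the top is compensated by replacing crust with mantle at the base: d (ρ_c − ρ_w) = a (ρ_m − ρ_c).
a = d (ρ_c − ρ_w)/(ρ_m − ρ_c) = 3.82 km × 1734/592 = 11.2 km.

11.2 km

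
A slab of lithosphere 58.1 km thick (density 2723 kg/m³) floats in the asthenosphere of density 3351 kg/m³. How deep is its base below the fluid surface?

47.2 km

Draft d = t ρ_obj/ρ_fluid = 58.1 km × 2723/3351 = 47.2 km.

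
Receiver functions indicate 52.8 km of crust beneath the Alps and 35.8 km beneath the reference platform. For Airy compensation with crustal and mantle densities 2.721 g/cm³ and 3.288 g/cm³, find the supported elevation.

Excess crust Δ = 52.8 km − 35.8 km = 17 km, split between elevation h and root r with h + r = Δ.
Airy balance ρ_c h = (ρ_m − ρ_c) r gives r = h ρ_c/(ρ_m − ρ_c), so h (1 + ρ_c/(ρ_m − ρ_c)) = Δ, i.e. h = Δ (ρ_m − ρ_c)/ρ_m.
h = 17 km × 0.567/3.288 = 2.93 km.

2.93 km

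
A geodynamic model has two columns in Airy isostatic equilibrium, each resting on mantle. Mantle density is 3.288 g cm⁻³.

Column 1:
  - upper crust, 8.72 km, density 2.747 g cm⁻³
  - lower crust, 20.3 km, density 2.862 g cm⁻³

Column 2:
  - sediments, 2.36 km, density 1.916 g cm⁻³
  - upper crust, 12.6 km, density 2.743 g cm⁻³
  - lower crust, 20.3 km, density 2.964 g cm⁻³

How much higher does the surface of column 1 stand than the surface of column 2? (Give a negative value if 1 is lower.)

−1.01 km

For any compensation level in the mantle, the mantle terms cancel and isostasy reduces to e = (Σt_1 − Σt_2) − (Σ(ρt)_1 − Σ(ρt)_2) / ρ_m.
Σt_1 = 29.02 km; Σt_2 = 35.26 km; Σ(ρt)_1 = 82.05244; Σ(ρt)_2 = 99.25276 (in km·g cm⁻³).
e = (29.02 − 35.26) − (82.05244 − 99.25276) / 3.288 = −1.01 km.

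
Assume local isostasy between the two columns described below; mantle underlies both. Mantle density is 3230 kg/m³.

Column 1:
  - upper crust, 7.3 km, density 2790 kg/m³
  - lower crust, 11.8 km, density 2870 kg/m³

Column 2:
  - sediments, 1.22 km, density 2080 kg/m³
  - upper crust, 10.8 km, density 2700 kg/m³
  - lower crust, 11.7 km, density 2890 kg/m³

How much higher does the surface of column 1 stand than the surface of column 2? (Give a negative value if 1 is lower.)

−1.13 km

For any compensation level in the mantle, the mantle terms cancel and isostasy reduces to e = (Σt_1 − Σt_2) − (Σ(ρt)_1 − Σ(ρt)_2) / ρ_m.
Σt_1 = 19.1 km; Σt_2 = 23.72 km; Σ(ρt)_1 = 54233; Σ(ρt)_2 = 65510.6 (in km·kg/m³).
e = (19.1 − 23.72) − (54233 − 65510.6) / 3230 = −1.13 km.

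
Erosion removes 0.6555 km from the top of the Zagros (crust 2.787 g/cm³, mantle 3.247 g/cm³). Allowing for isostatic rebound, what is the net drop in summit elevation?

Rebound u = e ρ_c/ρ_m = 0.6555 km × 2.787/3.247 = 0.5626 km.
Net surface drop = e − u = 0.6555 km − 0.5626 km = e (ρ_m − ρ_c)/ρ_m = 0.0929 km.

0.0929 km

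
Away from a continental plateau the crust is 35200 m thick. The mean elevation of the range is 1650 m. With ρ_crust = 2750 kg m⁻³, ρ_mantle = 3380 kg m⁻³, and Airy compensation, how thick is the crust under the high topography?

44100 m

Root depth r = h ρ_c / (ρ_m − ρ_c) = 1650 m × 2750 / 630 = 7202 m.
Total thickness = T + h + r = 35200 m + 1650 m + 7202 m = 44100 m.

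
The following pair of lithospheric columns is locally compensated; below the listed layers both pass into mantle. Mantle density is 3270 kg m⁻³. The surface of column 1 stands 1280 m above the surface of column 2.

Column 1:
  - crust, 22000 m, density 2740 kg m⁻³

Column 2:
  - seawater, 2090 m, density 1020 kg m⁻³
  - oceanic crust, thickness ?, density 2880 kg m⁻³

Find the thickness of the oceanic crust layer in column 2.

7110 m

Take the compensation level at the base of the deeper column (depth z_c below the surface of column 1) and equate Σ ρ_i t_i down to z_c; mantle fills any gap and the z_c terms cancel.
Column 1: 22000×2740 + (z_c − 22000)×3270
Column 2: 1280×0 + 2090×1020 + x×2880 + (z_c − 1280 − 2090 − x)×3270
The z_c×3270 term appears on both sides and cancels. Collect the known terms of each column as K = Σ(ρt)_known − 3270 × (depth of known layers): K_1 = 60280000 − 3270×22000 = −11660000; K_2 = 2131800 − 3270×(1280 + 2090) = −8888100.
Balance: K_1 = K_2 − x×(3270 − 2880), so x = (K_2 − K_1)/(3270 − 2880) = 2771900/390 = 7110 m.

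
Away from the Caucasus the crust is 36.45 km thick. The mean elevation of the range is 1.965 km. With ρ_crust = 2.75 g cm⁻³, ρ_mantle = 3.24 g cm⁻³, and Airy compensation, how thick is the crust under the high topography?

Root depth r = h ρ_c / (ρ_m − ρ_c) = 1.965 km × 2.75 / 0.49 = 11.03 km.
Total thickness = T + h + r = 36.45 km + 1.965 km + 11.03 km = 49.4 km.

49.4 km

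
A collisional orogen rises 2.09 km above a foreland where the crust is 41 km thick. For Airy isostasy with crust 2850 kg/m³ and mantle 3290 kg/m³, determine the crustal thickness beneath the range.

Root depth r = h ρ_c / (ρ_m − ρ_c) = 2.09 km × 2850 / 440 = 13.54 km.
Total thickness = T + h + r = 41 km + 2.09 km + 13.54 km = 56.6 km.

56.6 km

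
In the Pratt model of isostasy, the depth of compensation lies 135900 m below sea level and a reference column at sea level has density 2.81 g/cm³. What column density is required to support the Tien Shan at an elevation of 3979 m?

2.73 g/cm³

Pratt balance: ρ_ref D = ρ (D + h).
ρ = ρ_ref D/(D + h) = 2.81 × 135900 m/(135900 m + 3979 m) = 2.73 g/cm³.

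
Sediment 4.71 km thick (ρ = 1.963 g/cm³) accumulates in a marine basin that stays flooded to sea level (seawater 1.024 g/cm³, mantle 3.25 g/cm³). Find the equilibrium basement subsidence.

Submarine loading: the sediment displaces seawater, and the subsidence is in turn flooded, so s (ρ_m − ρ_w) = t (ρ_sed − ρ_w).
s = 4.71 km × (1.963 − 1.024) / (3.25 − 1.024) = 1.99 km.

1.99 km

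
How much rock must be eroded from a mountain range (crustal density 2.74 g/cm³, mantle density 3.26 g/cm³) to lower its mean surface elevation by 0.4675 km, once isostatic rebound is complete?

2.93 km

Net drop Δ = e − u = e − e ρ_c/ρ_m = e (ρ_m − ρ_c)/ρ_m.
e = Δ ρ_m/(ρ_m − ρ_c) = 0.4675 km × 3.26/0.52 = 2.93 km.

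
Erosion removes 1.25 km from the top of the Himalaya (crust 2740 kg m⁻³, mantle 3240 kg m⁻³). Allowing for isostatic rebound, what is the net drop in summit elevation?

0.193 km

Rebound u = e ρ_c/ρ_m = 1.25 km × 2740/3240 = 1.057 km.
Net surface drop = e − u = 1.25 km − 1.057 km = e (ρ_m − ρ_c)/ρ_m = 0.193 km.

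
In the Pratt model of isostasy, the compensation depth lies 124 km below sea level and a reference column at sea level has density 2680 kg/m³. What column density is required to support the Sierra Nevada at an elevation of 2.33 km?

2630 kg/m³

Pratt balance: ρ_ref D = ρ (D + h).
ρ = ρ_ref D/(D + h) = 2680 × 124 km/(124 km + 2.33 km) = 2630 kg/m³.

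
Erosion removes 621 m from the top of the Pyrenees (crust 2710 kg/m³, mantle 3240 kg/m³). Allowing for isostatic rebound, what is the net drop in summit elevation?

102 m

Rebound u = e ρ_c/ρ_m = 621 m × 2710/3240 = 519.4 m.
Net surface drop = e − u = 621 m − 519.4 m = e (ρ_m − ρ_c)/ρ_m = 102 m.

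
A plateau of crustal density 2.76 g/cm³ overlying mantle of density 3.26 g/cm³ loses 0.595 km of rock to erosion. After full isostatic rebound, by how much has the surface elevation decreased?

0.0913 km

Rebound u = e ρ_c/ρ_m = 0.595 km × 2.76/3.26 = 0.5037 km.
Net surface drop = e − u = 0.595 km − 0.5037 km = e (ρ_m − ρ_c)/ρ_m = 0.0913 km.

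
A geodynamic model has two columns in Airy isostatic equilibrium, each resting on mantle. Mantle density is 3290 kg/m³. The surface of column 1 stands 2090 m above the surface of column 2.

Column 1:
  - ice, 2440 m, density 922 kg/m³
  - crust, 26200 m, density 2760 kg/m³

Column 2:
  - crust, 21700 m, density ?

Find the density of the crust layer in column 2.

Take the compensation level at the base of the deeper column (depth z_c below the surface of column 1) and equate Σ ρ_i t_i down to z_c; mantle fills any gap and the z_c terms cancel.
Column 1: 2440×922 + 26200×2760 + (z_c − 28640)×3290
Column 2: 2090×0 + 21700×ρ + (z_c − 2090 − 21700)×3290
The z_c×3290 term appears on both sides and cancels. Collect the known terms of each column as K = Σ(ρt)_known − 3290 × (depth of known layers): K_1 = 74561680 − 3290×28640 = −19663920; K_2 = 0 − 3290×(2090 + 21700) = −78269100.
Balance: K_1 = K_2 + 21700×ρ, so ρ = (K_1 − K_2)/21700 = 58605200/21700 = 2700 kg/m³.

2700 kg/m³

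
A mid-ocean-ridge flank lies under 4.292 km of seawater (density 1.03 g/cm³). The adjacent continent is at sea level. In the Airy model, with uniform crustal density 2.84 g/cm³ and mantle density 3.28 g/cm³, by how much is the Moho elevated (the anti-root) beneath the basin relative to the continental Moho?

17.7 km

For local isostatic compensation: replacing crust with seawater at the top is compensated by replacing crust with mantle at the base: d (ρ_c − ρ_w) = a (ρ_m − ρ_c).
a = d (ρ_c − ρ_w)/(ρ_m − ρ_c) = 4.292 km × 1.81/0.44 = 17.7 km.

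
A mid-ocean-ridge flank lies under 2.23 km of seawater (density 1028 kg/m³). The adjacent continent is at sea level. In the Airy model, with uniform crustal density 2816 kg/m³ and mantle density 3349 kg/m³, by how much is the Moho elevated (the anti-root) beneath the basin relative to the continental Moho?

Equating mass per unit area of the two columns: replacing crust with seawater at the top is compensated by replacing crust with mantle at the base: d (ρ_c − ρ_w) = a (ρ_m − ρ_c).
a = d (ρ_c − ρ_w)/(ρ_m − ρ_c) = 2.23 km × 1788/533 = 7.48 km.

7.48 km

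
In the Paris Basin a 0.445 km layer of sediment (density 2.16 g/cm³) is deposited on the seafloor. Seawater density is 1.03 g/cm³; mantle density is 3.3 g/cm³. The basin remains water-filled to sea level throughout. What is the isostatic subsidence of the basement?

Submarine loading: the sediment displaces seawater, and the subsidence is in turn flooded, so s (ρ_m − ρ_w) = t (ρ_sed − ρ_w).
s = 0.445 km × (2.16 − 1.03) / (3.3 − 1.03) = 0.222 km.

0.222 km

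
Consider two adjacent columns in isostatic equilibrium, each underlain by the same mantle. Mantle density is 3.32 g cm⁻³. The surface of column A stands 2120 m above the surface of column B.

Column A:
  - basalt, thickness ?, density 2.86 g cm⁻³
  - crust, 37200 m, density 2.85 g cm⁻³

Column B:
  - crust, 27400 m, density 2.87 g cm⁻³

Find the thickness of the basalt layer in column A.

Take the compensation level at the base of the deeper column (depth z_c below the surface of column A) and equate Σ ρ_i t_i down to z_c; mantle fills any gap and the z_c terms cancel.
Column A: x×2.86 + 37200×2.85 + (z_c − 37200 − x)×3.32
Column B: 2120×0 + 27400×2.87 + (z_c − 2120 − 27400)×3.32
The z_c×3.32 term appears on both sides and cancels. Collect the known terms of each column as K = Σ(ρt)_known − 3.32 × (depth of known layers): K_A = 106020 − 3.32×37200 = −17484; K_B = 78638 − 3.32×(2120 + 27400) = −19368.4.
Balance: K_A − x×(3.32 − 2.86) = K_B, so x = (K_A − K_B)/(3.32 − 2.86) = 1884.4/0.46 = 4100 m.

4100 m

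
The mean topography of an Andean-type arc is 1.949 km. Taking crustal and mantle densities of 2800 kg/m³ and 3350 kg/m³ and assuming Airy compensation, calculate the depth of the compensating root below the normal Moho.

9.92 km

In Airy isostatic equilibrium: the weight of the topography is balanced by the buoyancy of the root, ρ_c h = (ρ_m − ρ_c) r.
r = h · ρ_c / (ρ_m − ρ_c) = 1.949 km × 2800 / (3350 − 2800) = 9.92 km.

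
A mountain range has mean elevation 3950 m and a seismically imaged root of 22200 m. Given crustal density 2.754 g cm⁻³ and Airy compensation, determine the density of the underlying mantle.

Airy balance: ρ_c h = (ρ_m − ρ_c) r → ρ_m = ρ_c (1 + h/r).
ρ_m = 2.754 × (1 + 3950 m/22200 m) = 3.24 g cm⁻³.

3.24 g cm⁻³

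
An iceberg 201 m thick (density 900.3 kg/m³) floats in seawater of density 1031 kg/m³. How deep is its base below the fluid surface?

176 m

Draft d = t ρ_obj/ρ_fluid = 201 m × 900.3/1031 = 176 m.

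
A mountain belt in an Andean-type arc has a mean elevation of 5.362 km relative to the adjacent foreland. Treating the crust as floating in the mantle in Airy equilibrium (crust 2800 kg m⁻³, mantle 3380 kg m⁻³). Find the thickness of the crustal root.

For local isostatic compensation: the weight of the topography is balanced by the buoyancy of the root, ρ_c h = (ρ_m − ρ_c) r.
r = h · ρ_c / (ρ_m − ρ_c) = 5.362 km × 2800 / (3380 − 2800) = 25.9 km.

25.9 km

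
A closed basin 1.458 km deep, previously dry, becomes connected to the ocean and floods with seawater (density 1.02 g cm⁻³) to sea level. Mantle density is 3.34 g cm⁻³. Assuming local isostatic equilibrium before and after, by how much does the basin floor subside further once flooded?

0.641 km

After flooding the water column is d + s deep. Its weight must equal the weight of mantle displaced by the extra subsidence s: (d + s) ρ_w = s ρ_m.
s = d ρ_w / (ρ_m − ρ_w) = 1.458 km × 1.02/(3.34 − 1.02) = 0.641 km.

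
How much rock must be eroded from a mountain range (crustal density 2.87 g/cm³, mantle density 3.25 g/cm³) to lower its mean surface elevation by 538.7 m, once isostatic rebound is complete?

Net drop Δ = e − u = e − e ρ_c/ρ_m = e (ρ_m − ρ_c)/ρ_m.
e = Δ ρ_m/(ρ_m − ρ_c) = 538.7 m × 3.25/0.38 = 4610 m.

4610 m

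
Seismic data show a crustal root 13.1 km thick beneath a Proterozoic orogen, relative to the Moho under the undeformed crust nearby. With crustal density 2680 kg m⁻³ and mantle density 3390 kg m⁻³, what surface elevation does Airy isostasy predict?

For local isostatic compensation: ρ_c h = (ρ_m − ρ_c) r.
h = r (ρ_m − ρ_c) / ρ_c = 13.1 km × (3390 − 2680) / 2680 = 3.47 km.

3.47 km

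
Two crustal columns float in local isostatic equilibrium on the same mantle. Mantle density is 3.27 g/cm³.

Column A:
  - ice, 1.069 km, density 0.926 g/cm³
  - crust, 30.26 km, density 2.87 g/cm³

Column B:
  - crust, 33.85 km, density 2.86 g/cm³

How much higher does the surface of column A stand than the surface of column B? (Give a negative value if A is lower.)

For any compensation level in the mantle, the mantle terms cancel and isostasy reduces to e = (Σt_A − Σt_B) − (Σ(ρt)_A − Σ(ρt)_B) / ρ_m.
Σt_A = 31.329 km; Σt_B = 33.85 km; Σ(ρt)_A = 87.836094; Σ(ρt)_B = 96.811 (in km·g/cm³).
e = (31.329 − 33.85) − (87.836094 − 96.811) / 3.27 = 0.224 km.

0.224 km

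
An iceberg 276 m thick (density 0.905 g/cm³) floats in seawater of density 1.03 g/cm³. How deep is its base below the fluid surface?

243 m

Draft d = t ρ_obj/ρ_fluid = 276 m × 0.905/1.03 = 243 m.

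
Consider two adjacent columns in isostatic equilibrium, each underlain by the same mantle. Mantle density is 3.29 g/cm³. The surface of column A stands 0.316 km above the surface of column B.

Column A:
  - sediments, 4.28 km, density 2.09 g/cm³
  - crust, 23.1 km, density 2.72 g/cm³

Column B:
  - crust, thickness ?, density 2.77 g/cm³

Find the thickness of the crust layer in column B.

33.2 km

Take the compensation level at the base of the deeper column (depth z_c below the surface of column A) and equate Σ ρ_i t_i down to z_c; mantle fills any gap and the z_c terms cancel.
Column A: 4.28×2.09 + 23.1×2.72 + (z_c − 27.38)×3.29
Column B: 0.316×0 + x×2.77 + (z_c − 0.316 − 0 − x)×3.29
The z_c×3.29 term appears on both sides and cancels. Collect the known terms of each column as K = Σ(ρt)_known − 3.29 × (depth of known layers): K_A = 71.7772 − 3.29×27.38 = −18.303; K_B = 0 − 3.29×(0.316 + 0) = −1.03964.
Balance: K_A = K_B − x×(3.29 − 2.77), so x = (K_B − K_A)/(3.29 − 2.77) = 17.2634/0.52 = 33.2 km.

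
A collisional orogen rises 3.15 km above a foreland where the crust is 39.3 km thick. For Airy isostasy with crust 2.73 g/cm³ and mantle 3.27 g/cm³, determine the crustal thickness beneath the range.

58.4 km

Root depth r = h ρ_c / (ρ_m − ρ_c) = 3.15 km × 2.73 / 0.54 = 15.93 km.
Total thickness = T + h + r = 39.3 km + 3.15 km + 15.93 km = 58.4 km.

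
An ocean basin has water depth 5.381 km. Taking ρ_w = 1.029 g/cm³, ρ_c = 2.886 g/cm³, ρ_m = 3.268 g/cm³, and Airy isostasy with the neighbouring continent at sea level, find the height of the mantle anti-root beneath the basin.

26.2 km

Balancing pressure at the compensation depth: replacing crust with seawater at the top is compensated by replacing crust with mantle at the base: d (ρ_c − ρ_w) = a (ρ_m − ρ_c).
a = d (ρ_c − ρ_w)/(ρ_m − ρ_c) = 5.381 km × 1.857/0.382 = 26.2 km.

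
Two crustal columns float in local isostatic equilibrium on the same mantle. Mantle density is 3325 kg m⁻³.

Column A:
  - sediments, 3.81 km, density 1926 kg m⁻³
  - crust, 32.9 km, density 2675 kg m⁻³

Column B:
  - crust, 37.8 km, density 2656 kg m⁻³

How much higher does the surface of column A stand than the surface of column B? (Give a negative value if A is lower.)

For any compensation level in the mantle, the mantle terms cancel and isostasy reduces to e = (Σt_A − Σt_B) − (Σ(ρt)_A − Σ(ρt)_B) / ρ_m.
Σt_A = 36.71 km; Σt_B = 37.8 km; Σ(ρt)_A = 95345.56; Σ(ρt)_B = 100396.8 (in km·kg m⁻³).
e = (36.71 − 37.8) − (95345.56 − 100396.8) / 3325 = 0.429 km.

0.429 km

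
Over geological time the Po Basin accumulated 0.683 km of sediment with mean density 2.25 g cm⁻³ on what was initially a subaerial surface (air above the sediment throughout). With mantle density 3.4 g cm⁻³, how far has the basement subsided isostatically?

0.452 km

Subaerial load: s = t ρ_sed / ρ_m = 0.683 km × 2.25/3.4 = 0.452 km.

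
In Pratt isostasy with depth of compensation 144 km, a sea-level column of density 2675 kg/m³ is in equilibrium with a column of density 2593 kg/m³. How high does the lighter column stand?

4.55 km

ρ_ref D = ρ (D + h) → h = D (ρ_ref − ρ)/ρ.
h = 144 km × (2675 − 2593)/2593 = 4.55 km.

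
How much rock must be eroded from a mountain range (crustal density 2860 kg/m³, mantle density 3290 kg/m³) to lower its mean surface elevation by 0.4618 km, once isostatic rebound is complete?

3.53 km

Net drop Δ = e − u = e − e ρ_c/ρ_m = e (ρ_m − ρ_c)/ρ_m.
e = Δ ρ_m/(ρ_m − ρ_c) = 0.4618 km × 3290/430 = 3.53 km.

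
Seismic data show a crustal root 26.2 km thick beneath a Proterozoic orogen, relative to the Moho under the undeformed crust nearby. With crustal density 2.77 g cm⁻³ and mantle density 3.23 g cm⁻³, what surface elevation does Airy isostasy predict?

Balancing pressure at the compensation depth: ρ_c h = (ρ_m − ρ_c) r.
h = r (ρ_m − ρ_c) / ρ_c = 26.2 km × (3.23 − 2.77) / 2.77 = 4.35 km.

4.35 km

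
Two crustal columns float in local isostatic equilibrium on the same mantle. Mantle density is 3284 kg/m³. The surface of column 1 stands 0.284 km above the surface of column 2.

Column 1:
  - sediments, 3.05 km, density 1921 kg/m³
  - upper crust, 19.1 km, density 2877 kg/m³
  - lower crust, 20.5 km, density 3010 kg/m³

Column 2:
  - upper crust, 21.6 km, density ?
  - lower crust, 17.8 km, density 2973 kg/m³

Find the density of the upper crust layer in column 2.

2770 kg/m³

Take the compensation level at the base of the deeper column (depth z_c below the surface of column 1) and equate Σ ρ_i t_i down to z_c; mantle fills any gap and the z_c terms cancel.
Column 1: 3.05×1921 + 19.1×2877 + 20.5×3010 + (z_c − 42.65)×3284
Column 2: 0.284×0 + 21.6×ρ + 17.8×2973 + (z_c − 0.284 − 39.4)×3284
The z_c×3284 term appears on both sides and cancels. Collect the known terms of each column as K = Σ(ρt)_known − 3284 × (depth of known layers): K_1 = 122514.75 − 3284×42.65 = −17547.85; K_2 = 52919.4 − 3284×(0.284 + 39.4) = −77402.856.
Balance: K_1 = K_2 + 21.6×ρ, so ρ = (K_1 − K_2)/21.6 = 59855/21.6 = 2770 kg/m³.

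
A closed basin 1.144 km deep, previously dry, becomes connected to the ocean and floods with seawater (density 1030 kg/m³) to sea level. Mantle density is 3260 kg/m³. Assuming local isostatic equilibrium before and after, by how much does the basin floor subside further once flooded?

0.528 km

After flooding the water column is d + s deep. Its weight must equal the weight of mantle displaced by the extra subsidence s: (d + s) ρ_w = s ρ_m.
s = d ρ_w / (ρ_m − ρ_w) = 1.144 km × 1030/(3260 − 1030) = 0.528 km.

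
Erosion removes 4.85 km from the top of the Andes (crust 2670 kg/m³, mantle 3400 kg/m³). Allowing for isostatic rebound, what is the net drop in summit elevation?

1.04 km

Rebound u = e ρ_c/ρ_m = 4.85 km × 2670/3400 = 3.809 km.
Net surface drop = e − u = 4.85 km − 3.809 km = e (ρ_m − ρ_c)/ρ_m = 1.04 km.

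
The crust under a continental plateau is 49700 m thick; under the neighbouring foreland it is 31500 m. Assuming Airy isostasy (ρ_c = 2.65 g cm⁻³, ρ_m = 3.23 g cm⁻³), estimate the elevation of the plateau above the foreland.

3270 m

Excess crust Δ = 49700 m − 31500 m = 18200 m, split between elevation h and root r with h + r = Δ.
Airy balance ρ_c h = (ρ_m − ρ_c) r gives r = h ρ_c/(ρ_m − ρ_c), so h (1 + ρ_c/(ρ_m − ρ_c)) = Δ, i.e. h = Δ (ρ_m − ρ_c)/ρ_m.
h = 18200 m × 0.58/3.23 = 3270 m.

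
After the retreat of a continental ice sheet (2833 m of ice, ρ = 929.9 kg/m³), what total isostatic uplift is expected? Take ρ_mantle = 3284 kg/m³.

Removing the load lets mantle flow back in; uplift u satisfies ρ_ice t = ρ_m u.
u = t ρ_ice/ρ_m = 2833 m × 929.9/3284 = 802 m.

802 m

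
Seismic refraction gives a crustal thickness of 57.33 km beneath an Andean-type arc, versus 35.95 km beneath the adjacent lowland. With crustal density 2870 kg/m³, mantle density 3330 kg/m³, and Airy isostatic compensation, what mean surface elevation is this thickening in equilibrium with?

Excess crust Δ = 57.33 km − 35.95 km = 21.38 km, split between elevation h and root r with h + r = Δ.
Airy balance ρ_c h = (ρ_m − ρ_c) r gives r = h ρ_c/(ρ_m − ρ_c), so h (1 + ρ_c/(ρ_m − ρ_c)) = Δ, i.e. h = Δ (ρ_m − ρ_c)/ρ_m.
h = 21.38 km × 460/3330 = 2.95 km.

2.95 km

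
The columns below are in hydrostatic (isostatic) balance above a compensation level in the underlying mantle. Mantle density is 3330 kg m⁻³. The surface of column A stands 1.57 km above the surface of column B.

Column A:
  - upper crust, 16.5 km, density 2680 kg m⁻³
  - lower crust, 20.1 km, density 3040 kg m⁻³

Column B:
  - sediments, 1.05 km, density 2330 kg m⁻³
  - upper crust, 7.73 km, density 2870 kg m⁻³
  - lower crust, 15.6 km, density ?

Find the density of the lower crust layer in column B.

Take the compensation level at the base of the deeper column (depth z_c below the surface of column A) and equate Σ ρ_i t_i down to z_c; mantle fills any gap and the z_c terms cancel.
Column A: 16.5×2680 + 20.1×3040 + (z_c − 36.6)×3330
Column B: 1.57×0 + 1.05×2330 + 7.73×2870 + 15.6×ρ + (z_c − 1.57 − 24.38)×3330
The z_c×3330 term appears on both sides and cancels. Collect the known terms of each column as K = Σ(ρt)_known − 3330 × (depth of known layers): K_A = 105324 − 3330×36.6 = −16554; K_B = 24631.6 − 3330×(1.57 + 24.38) = −61781.9.
Balance: K_A = K_B + 15.6×ρ, so ρ = (K_A − K_B)/15.6 = 45227.9/15.6 = 2900 kg m⁻³.

2900 kg m⁻³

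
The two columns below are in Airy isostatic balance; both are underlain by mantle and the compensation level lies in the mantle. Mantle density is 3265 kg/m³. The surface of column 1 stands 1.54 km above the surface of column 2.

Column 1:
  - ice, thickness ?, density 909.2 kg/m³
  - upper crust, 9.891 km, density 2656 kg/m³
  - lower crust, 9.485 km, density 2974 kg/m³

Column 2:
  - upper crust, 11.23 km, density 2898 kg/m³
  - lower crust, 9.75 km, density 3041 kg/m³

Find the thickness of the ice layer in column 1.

1.08 km

Take the compensation level at the base of the deeper column (depth z_c below the surface of column 1) and equate Σ ρ_i t_i down to z_c; mantle fills any gap and the z_c terms cancel.
Column 1: x×909.2 + 9.891×2656 + 9.485×2974 + (z_c − 19.376 − x)×3265
Column 2: 1.54×0 + 11.23×2898 + 9.75×3041 + (z_c − 1.54 − 20.98)×3265
The z_c×3265 term appears on both sides and cancels. Collect the known terms of each column as K = Σ(ρt)_known − 3265 × (depth of known layers): K_1 = 54478.886 − 3265×19.376 = −8783.754; K_2 = 62194.29 − 3265×(1.54 + 20.98) = −11333.51.
Balance: K_1 − x×(3265 − 909.2) = K_2, so x = (K_1 − K_2)/(3265 − 909.2) = 2549.76/2355.8 = 1.08 km.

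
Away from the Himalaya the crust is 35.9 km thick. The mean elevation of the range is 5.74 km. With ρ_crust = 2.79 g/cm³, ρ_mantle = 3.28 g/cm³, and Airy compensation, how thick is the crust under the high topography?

Root depth r = h ρ_c / (ρ_m − ρ_c) = 5.74 km × 2.79 / 0.49 = 32.68 km.
Total thickness = T + h + r = 35.9 km + 5.74 km + 32.68 km = 74.3 km.

74.3 km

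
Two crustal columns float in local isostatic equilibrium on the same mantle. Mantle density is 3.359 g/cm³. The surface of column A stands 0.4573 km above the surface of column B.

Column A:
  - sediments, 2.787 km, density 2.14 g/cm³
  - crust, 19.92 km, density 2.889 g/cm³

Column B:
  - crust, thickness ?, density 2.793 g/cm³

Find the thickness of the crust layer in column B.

Take the compensation level at the base of the deeper column (depth z_c below the surface of column A) and equate Σ ρ_i t_i down to z_c; mantle fills any gap and the z_c terms cancel.
Column A: 2.787×2.14 + 19.92×2.889 + (z_c − 22.707)×3.359
Column B: 0.4573×0 + x×2.793 + (z_c − 0.4573 − 0 − x)×3.359
The z_c×3.359 term appears on both sides and cancels. Collect the known terms of each column as K = Σ(ρt)_known − 3.359 × (depth of known layers): K_A = 63.51306 − 3.359×22.707 = −12.759753; K_B = 0 − 3.359×(0.4573 + 0) = −1.5360707.
Balance: K_A = K_B − x×(3.359 − 2.793), so x = (K_B − K_A)/(3.359 − 2.793) = 11.2237/0.566 = 19.8 km.

19.8 km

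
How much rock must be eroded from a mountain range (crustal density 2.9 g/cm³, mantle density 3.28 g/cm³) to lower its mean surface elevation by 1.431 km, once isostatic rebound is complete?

12.4 km

Net drop Δ = e − u = e − e ρ_c/ρ_m = e (ρ_m − ρ_c)/ρ_m.
e = Δ ρ_m/(ρ_m − ρ_c) = 1.431 km × 3.28/0.38 = 12.4 km.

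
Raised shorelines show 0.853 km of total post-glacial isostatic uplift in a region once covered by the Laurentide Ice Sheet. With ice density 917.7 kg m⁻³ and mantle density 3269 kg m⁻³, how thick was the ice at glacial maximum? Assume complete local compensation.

3.04 km

u = t ρ_ice/ρ_m → t = u ρ_m/ρ_ice = 0.853 km × 3269/917.7 = 3.04 km.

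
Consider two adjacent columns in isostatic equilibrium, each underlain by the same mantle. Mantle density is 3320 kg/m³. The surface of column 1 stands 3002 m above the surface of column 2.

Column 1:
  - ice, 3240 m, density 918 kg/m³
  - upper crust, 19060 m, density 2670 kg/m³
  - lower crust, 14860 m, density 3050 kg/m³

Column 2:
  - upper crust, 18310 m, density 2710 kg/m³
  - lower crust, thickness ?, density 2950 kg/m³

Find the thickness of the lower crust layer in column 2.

Take the compensation level at the base of the deeper column (depth z_c below the surface of column 1) and equate Σ ρ_i t_i down to z_c; mantle fills any gap and the z_c terms cancel.
Column 1: 3240×918 + 19060×2670 + 14860×3050 + (z_c − 37160)×3320
Column 2: 3002×0 + 18310×2710 + x×2950 + (z_c − 3002 − 18310 − x)×3320
The z_c×3320 term appears on both sides and cancels. Collect the known terms of each column as K = Σ(ρt)_known − 3320 × (depth of known layers): K_1 = 99187520 − 3320×37160 = −24183680; K_2 = 49620100 − 3320×(3002 + 18310) = −21135740.
Balance: K_1 = K_2 − x×(3320 − 2950), so x = (K_2 − K_1)/(3320 − 2950) = 3047940/370 = 8240 m.

8240 m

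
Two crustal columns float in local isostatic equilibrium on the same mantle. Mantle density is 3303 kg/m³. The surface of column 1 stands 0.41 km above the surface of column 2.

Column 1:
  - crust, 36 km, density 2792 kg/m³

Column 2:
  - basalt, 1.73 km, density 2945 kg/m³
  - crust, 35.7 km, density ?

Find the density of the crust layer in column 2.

Take the compensation level at the base of the deeper column (depth z_c below the surface of column 1) and equate Σ ρ_i t_i down to z_c; mantle fills any gap and the z_c terms cancel.
Column 1: 36×2792 + (z_c − 36)×3303
Column 2: 0.41×0 + 1.73×2945 + 35.7×ρ + (z_c − 0.41 − 37.43)×3303
The z_c×3303 term appears on both sides and cancels. Collect the known terms of each column as K = Σ(ρt)_known − 3303 × (depth of known layers): K_1 = 100512 − 3303×36 = −18396; K_2 = 5094.85 − 3303×(0.41 + 37.43) = −119890.67.
Balance: K_1 = K_2 + 35.7×ρ, so ρ = (K_1 − K_2)/35.7 = 101495/35.7 = 2840 kg/m³.

2840 kg/m³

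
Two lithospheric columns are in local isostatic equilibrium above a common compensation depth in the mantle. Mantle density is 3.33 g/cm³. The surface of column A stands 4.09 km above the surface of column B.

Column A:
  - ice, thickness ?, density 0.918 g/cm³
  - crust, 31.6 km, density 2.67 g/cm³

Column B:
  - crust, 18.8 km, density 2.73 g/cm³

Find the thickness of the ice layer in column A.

Take the compensation level at the base of the deeper column (depth z_c below the surface of column A) and equate Σ ρ_i t_i down to z_c; mantle fills any gap and the z_c terms cancel.
Column A: x×0.918 + 31.6×2.67 + (z_c − 31.6 − x)×3.33
Column B: 4.09×0 + 18.8×2.73 + (z_c − 4.09 − 18.8)×3.33
The z_c×3.33 term appears on both sides and cancels. Collect the known terms of each column as K = Σ(ρt)_known − 3.33 × (depth of known layers): K_A = 84.372 − 3.33×31.6 = −20.856; K_B = 51.324 − 3.33×(4.09 + 18.8) = −24.8997.
Balance: K_A − x×(3.33 − 0.918) = K_B, so x = (K_A − K_B)/(3.33 − 0.918) = 4.0437/2.412 = 1.68 km.

1.68 km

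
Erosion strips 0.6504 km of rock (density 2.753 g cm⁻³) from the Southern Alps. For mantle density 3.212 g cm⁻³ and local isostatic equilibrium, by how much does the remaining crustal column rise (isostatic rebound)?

0.557 km

Unloading: uplift u = e ρ_c/ρ_m = 0.6504 km × 2.753/3.212 = 0.557 km.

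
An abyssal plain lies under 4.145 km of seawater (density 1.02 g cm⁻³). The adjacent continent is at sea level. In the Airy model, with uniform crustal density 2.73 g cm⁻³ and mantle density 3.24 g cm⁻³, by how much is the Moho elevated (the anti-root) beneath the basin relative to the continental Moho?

For local isostatic compensation: replacing crust with seawater at the top is compensated by replacing crust with mantle at the base: d (ρ_c − ρ_w) = a (ρ_m − ρ_c).
a = d (ρ_c − ρ_w)/(ρ_m − ρ_c) = 4.145 km × 1.71/0.51 = 13.9 km.

13.9 km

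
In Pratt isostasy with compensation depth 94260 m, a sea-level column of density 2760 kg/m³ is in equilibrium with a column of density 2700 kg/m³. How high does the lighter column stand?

ρ_ref D = ρ (D + h) → h = D (ρ_ref − ρ)/ρ.
h = 94260 m × (2760 − 2700)/2700 = 2090 m.

2090 m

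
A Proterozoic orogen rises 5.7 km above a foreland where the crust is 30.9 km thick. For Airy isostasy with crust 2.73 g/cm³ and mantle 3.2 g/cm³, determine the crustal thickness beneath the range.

Root depth r = h ρ_c / (ρ_m − ρ_c) = 5.7 km × 2.73 / 0.47 = 33.11 km.
Total thickness = T + h + r = 30.9 km + 5.7 km + 33.11 km = 69.7 km.

69.7 km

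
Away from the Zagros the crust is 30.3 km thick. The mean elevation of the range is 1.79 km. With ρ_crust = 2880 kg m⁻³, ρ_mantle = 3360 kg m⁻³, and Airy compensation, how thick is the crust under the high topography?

Root depth r = h ρ_c / (ρ_m − ρ_c) = 1.79 km × 2880 / 480 = 10.74 km.
Total thickness = T + h + r = 30.3 km + 1.79 km + 10.74 km = 42.8 km.

42.8 km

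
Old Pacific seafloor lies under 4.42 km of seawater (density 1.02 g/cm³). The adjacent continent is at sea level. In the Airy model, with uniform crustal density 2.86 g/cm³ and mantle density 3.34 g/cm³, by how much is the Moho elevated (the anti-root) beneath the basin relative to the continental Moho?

16.9 km

By Archimedes' principle applied to the lithosphere: replacing crust with seawater at the top is compensated by replacing crust with mantle at the base: d (ρ_c − ρ_w) = a (ρ_m − ρ_c).
a = d (ρ_c − ρ_w)/(ρ_m − ρ_c) = 4.42 km × 1.84/0.48 = 16.9 km.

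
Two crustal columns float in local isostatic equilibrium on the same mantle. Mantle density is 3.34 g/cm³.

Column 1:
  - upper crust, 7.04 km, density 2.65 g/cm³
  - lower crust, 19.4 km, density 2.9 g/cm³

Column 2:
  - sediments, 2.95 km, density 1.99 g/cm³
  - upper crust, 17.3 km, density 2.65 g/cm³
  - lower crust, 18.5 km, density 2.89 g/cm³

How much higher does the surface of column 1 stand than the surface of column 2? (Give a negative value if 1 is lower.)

For any compensation level in the mantle, the mantle terms cancel and isostasy reduces to e = (Σt_1 − Σt_2) − (Σ(ρt)_1 − Σ(ρt)_2) / ρ_m.
Σt_1 = 26.44 km; Σt_2 = 38.75 km; Σ(ρt)_1 = 74.916; Σ(ρt)_2 = 105.1805 (in km·g/cm³).
e = (26.44 − 38.75) − (74.916 − 105.1805) / 3.34 = −3.25 km.

−3.25 km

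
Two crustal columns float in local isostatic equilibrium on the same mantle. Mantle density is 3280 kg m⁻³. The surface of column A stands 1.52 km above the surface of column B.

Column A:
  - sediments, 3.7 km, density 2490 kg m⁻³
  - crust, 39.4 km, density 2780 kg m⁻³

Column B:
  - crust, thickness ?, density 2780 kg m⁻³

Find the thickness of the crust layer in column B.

Take the compensation level at the base of the deeper column (depth z_c below the surface of column A) and equate Σ ρ_i t_i down to z_c; mantle fills any gap and the z_c terms cancel.
Column A: 3.7×2490 + 39.4×2780 + (z_c − 43.1)×3280
Column B: 1.52×0 + x×2780 + (z_c − 1.52 − 0 − x)×3280
The z_c×3280 term appears on both sides and cancels. Collect the known terms of each column as K = Σ(ρt)_known − 3280 × (depth of known layers): K_A = 118745 − 3280×43.1 = −22623; K_B = 0 − 3280×(1.52 + 0) = −4985.6.
Balance: K_A = K_B − x×(3280 − 2780), so x = (K_B − K_A)/(3280 − 2780) = 17637.4/500 = 35.3 km.

35.3 km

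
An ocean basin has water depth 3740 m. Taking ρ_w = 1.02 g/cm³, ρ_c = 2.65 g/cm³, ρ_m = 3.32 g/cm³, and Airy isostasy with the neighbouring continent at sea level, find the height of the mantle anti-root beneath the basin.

9100 m

In Airy isostatic equilibrium: replacing crust with seawater at the top is compensated by replacing crust with mantle at the base: d (ρ_c − ρ_w) = a (ρ_m − ρ_c).
a = d (ρ_c − ρ_w)/(ρ_m − ρ_c) = 3740 m × 1.63/0.67 = 9100 m.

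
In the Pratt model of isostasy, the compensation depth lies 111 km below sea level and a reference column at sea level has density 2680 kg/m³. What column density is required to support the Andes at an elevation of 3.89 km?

2590 kg/m³

Pratt balance: ρ_ref D = ρ (D + h).
ρ = ρ_ref D/(D + h) = 2680 × 111 km/(111 km + 3.89 km) = 2590 kg/m³.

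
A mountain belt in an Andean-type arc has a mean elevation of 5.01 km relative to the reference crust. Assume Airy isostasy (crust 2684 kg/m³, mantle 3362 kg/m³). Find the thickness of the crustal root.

By Archimedes' principle applied to the lithosphere: the weight of the topography is balanced by the buoyancy of the root, ρ_c h = (ρ_m − ρ_c) r.
r = h · ρ_c / (ρ_m − ρ_c) = 5.01 km × 2684 / (3362 − 2684) = 19.8 km.

19.8 km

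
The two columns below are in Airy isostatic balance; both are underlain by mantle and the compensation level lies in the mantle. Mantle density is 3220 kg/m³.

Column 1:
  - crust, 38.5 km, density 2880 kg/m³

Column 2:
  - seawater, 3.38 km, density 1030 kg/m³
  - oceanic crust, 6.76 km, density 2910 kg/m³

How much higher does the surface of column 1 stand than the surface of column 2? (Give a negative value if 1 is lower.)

For any compensation level in the mantle, the mantle terms cancel and isostasy reduces to e = (Σt_1 − Σt_2) − (Σ(ρt)_1 − Σ(ρt)_2) / ρ_m.
Σt_1 = 38.5 km; Σt_2 = 10.14 km; Σ(ρt)_1 = 110880; Σ(ρt)_2 = 23153 (in km·kg/m³).
e = (38.5 − 10.14) − (110880 − 23153) / 3220 = 1.12 km.

1.12 km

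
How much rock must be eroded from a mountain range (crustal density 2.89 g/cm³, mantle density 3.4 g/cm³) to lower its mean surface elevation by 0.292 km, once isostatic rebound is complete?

1.95 km

Net drop Δ = e − u = e − e ρ_c/ρ_m = e (ρ_m − ρ_c)/ρ_m.
e = Δ ρ_m/(ρ_m − ρ_c) = 0.292 km × 3.4/0.51 = 1.95 km.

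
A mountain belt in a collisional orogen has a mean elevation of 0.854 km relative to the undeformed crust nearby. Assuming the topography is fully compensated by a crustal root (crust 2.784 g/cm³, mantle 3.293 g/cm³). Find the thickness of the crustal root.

4.67 km

Balancing pressure at the compensation depth: the weight of the topography is balanced by the buoyancy of the root, ρ_c h = (ρ_m − ρ_c) r.
r = h · ρ_c / (ρ_m − ρ_c) = 0.854 km × 2.784 / (3.293 − 2.784) = 4.67 km.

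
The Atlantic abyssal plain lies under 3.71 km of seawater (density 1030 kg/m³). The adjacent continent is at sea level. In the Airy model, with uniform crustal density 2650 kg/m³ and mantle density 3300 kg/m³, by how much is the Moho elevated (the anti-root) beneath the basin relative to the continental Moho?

In Airy isostatic equilibrium: replacing crust with seawater at the top is compensated by replacing crust with mantle at the base: d (ρ_c − ρ_w) = a (ρ_m − ρ_c).
a = d (ρ_c − ρ_w)/(ρ_m − ρ_c) = 3.71 km × 1620/650 = 9.25 km.

9.25 km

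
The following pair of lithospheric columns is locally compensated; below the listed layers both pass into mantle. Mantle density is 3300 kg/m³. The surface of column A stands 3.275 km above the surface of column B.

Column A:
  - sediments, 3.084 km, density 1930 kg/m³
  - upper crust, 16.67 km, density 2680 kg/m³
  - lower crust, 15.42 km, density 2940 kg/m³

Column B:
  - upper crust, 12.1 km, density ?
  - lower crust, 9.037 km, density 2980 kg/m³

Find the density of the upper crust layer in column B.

2770 kg/m³

Take the compensation level at the base of the deeper column (depth z_c below the surface of column A) and equate Σ ρ_i t_i down to z_c; mantle fills any gap and the z_c terms cancel.
Column A: 3.084×1930 + 16.67×2680 + 15.42×2940 + (z_c − 35.174)×3300
Column B: 3.275×0 + 12.1×ρ + 9.037×2980 + (z_c − 3.275 − 21.137)×3300
The z_c×3300 term appears on both sides and cancels. Collect the known terms of each column as K = Σ(ρt)_known − 3300 × (depth of known layers): K_A = 95962.52 − 3300×35.174 = −20111.68; K_B = 26930.26 − 3300×(3.275 + 21.137) = −53629.34.
Balance: K_A = K_B + 12.1×ρ, so ρ = (K_A − K_B)/12.1 = 33517.7/12.1 = 2770 kg/m³.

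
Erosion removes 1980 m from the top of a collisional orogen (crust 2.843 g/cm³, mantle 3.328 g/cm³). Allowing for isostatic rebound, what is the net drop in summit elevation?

289 m

Rebound u = e ρ_c/ρ_m = 1980 m × 2.843/3.328 = 1691 m.
Net surface drop = e − u = 1980 m − 1691 m = e (ρ_m − ρ_c)/ρ_m = 289 m.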